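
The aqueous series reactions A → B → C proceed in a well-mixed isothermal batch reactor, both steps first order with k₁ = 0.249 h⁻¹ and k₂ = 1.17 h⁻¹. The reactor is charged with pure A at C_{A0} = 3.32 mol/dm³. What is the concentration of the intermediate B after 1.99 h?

Solving the coupled first-order balances gives C_B(t) = [k₁/(k₂−k₁)]·C_{A0}·(e^(−k₁t) − e^(−k₂t)).
e^(−k₁t) = e^(−0.249×1.99) = e^(−0.4955) = 0.6093; e^(−k₂t) = e^(−2.328) = 0.09746.
C_B = 0.249×3.32/(1.17−0.249) × (0.6093−0.09746) = 0.8976×0.5118 = 0.4594 mol/dm³.

0.459 mol/dm³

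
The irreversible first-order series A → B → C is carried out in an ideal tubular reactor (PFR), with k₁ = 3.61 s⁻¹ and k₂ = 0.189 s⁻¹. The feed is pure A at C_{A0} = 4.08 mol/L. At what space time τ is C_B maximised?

For first-order series the maximum of C_B occurs at τ_opt = ln(k₂/k₁)/(k₂−k₁).
= ln(0.189/3.61)/(0.189−3.61) = ln(0.05235)/-3.421 = -2.950/-3.421 = 0.862 s.

0.862 s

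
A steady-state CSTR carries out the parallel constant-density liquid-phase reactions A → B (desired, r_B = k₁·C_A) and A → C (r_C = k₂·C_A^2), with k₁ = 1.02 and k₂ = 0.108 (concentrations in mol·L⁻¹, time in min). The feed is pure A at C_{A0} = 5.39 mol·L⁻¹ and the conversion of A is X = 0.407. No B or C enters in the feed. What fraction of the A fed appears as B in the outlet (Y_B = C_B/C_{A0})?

0.304

Exit C_A = C_{A0}(1−X) = 5.39×0.593 = 3.196 mol·L⁻¹.
In a CSTR the entire volume is at exit conditions, so r_B = 1.02×3.196 = 3.260 and r_C = 0.108×3.196^2 = 1.103.
Fraction of consumed A going to B: r_B/(r_B+r_C) = 0.7471.
C_B = 0.7471·C_{A0}·X = 0.7471×5.39×0.407 = 1.64 mol·L⁻¹; Y_B = C_B/C_{A0} = 0.304.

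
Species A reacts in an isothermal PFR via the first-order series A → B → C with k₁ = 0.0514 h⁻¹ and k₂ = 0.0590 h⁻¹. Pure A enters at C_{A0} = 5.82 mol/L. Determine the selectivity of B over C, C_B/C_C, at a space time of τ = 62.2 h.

0.122

For first-order series with pure A initially, C_B(τ) = k₁C_{A0}/(k₂−k₁)·(e^(−k₁τ) − e^(−k₂τ)).
e^(−k₁τ) = e^(−0.0514×62.2) = e^(−3.197) = 0.04088; e^(−k₂τ) = e^(−3.670) = 0.02548.
C_B = 0.0514×5.82/(0.0590−0.0514) × (0.04088−0.02548) = 39.36×0.01540 = 0.6062 mol/L.
C_A = C_{A0}e^(−k₁τ) = 0.2379 mol/L, so C_C = C_{A0}−C_A−C_B = 4.976 mol/L; C_B/C_C = 0.122.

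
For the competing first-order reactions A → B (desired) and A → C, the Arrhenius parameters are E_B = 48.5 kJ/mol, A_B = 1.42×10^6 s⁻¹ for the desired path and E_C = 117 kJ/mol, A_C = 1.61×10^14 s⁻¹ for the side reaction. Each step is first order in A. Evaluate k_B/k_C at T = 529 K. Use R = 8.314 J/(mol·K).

Since both paths have the same order in A, the concentration cancels and S_{B/C} = k_B/k_C = (A_B/A_C)·exp[(E_C−E_B)/(RT)].
(E_C−E_B)/(RT) = (117−48.5)×10³/(8.314×529) = 68500/4398 = 15.57.
k_B/k_C = (1.42×10^6/1.61×10^14)·exp(15.57) = 8.820×10^-9 × 5.809×10^6 = 0.0512.
Since E_B < E_C, lowering the temperature improves selectivity toward B.

0.0512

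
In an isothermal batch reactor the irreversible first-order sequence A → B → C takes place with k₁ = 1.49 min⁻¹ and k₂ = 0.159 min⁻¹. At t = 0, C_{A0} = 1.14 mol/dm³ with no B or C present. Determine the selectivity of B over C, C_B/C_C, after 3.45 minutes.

The intermediate concentration in a first-order A→B→C sequence is C_B = k₁C_{A0}(e^(−k₁t) − e^(−k₂t))/(k₂−k₁).
e^(−k₁t) = e^(−1.49×3.45) = e^(−5.141) = 0.005855; e^(−k₂t) = e^(−0.5485) = 0.5778.
C_B = 1.49×1.14/(0.159−1.49) × (0.005855−0.5778) = (-1.276)×(-0.5719) = 0.7299 mol/dm³.
C_A = C_{A0}e^(−k₁t) = 0.006674 mol/dm³, so C_C = C_{A0}−C_A−C_B = 0.4034 mol/dm³; C_B/C_C = 1.81.

1.81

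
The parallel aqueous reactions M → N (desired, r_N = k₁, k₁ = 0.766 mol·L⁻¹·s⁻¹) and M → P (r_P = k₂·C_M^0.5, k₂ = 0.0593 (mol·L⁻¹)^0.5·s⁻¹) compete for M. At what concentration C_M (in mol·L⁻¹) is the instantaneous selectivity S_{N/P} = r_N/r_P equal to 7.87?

S_{N/P} = (k₁/k₂)·C_M^-0.5 ⇒ C_M = (S·k₂/k₁)^(-2).
= (7.87×0.0593/0.766)^(-2) = (0.6093)^(-2) = 2.69 mol·L⁻¹.

2.69 mol·L⁻¹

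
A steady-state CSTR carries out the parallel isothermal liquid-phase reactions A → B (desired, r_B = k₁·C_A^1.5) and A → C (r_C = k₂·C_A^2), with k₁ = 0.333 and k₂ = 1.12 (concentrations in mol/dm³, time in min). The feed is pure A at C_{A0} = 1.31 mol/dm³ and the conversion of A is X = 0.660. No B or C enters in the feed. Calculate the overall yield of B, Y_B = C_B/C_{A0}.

0.203

Exit C_A = C_{A0}(1−X) = 1.31×0.340 = 0.4454 mol/dm³.
A CSTR operates uniformly at the exit composition, giving r_B = 0.09899 and r_C = 0.2222 (each k·C_A^n at C_A = 0.4454).
Fraction of consumed A going to B: r_B/(r_B+r_C) = 0.3082.
C_B = 0.3082·C_{A0}·X = 0.3082×1.31×0.660 = 0.266 mol/dm³; Y_B = C_B/C_{A0} = 0.203.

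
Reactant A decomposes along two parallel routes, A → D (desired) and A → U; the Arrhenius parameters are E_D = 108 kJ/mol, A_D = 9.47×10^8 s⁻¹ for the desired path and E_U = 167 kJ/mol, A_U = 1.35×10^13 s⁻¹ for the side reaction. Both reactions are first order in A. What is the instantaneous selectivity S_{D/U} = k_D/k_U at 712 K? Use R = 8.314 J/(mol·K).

k_D/k_U = (A_D/A_U)·exp[−(E_D−E_U)/(RT)] = (A_D/A_U)·exp[(E_U−E_D)/(RT)].
(E_U−E_D)/(RT) = (167−108)×10³/(8.314×712) = 59000/5920 = 9.967.
k_D/k_U = (9.47×10^8/1.35×10^13)·exp(9.967) = 7.015×10^-5 × 21310 = 1.49.

1.49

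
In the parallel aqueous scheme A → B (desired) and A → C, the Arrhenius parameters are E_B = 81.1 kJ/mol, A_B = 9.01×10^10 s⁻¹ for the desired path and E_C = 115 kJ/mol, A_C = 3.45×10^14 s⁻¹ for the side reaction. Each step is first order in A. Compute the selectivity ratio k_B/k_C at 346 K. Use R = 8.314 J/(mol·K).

k_B/k_C = (A_B/A_C)·exp[−(E_B−E_C)/(RT)] = (A_B/A_C)·exp[(E_C−E_B)/(RT)].
(E_C−E_B)/(RT) = (115−81.1)×10³/(8.314×346) = 33900/2877 = 11.78.
k_B/k_C = (9.01×10^10/3.45×10^14)·exp(11.78) = 2.612×10^-4 × 1.312×10^5 = 34.3.

34.3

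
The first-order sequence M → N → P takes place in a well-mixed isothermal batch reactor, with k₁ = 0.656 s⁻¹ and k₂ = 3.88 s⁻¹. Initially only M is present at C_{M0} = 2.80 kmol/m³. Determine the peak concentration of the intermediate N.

At the optimum, C_{N,max}/C_{M0} = (k₁/k₂)^[k₂/(k₂−k₁)].
= (0.656/3.88)^(3.88/(3.88−0.656)) = (0.1691)^(1.203) = 0.1178.
C_{N,max} = 0.1178×2.80 = 0.330 kmol/m³.

0.330 kmol/m³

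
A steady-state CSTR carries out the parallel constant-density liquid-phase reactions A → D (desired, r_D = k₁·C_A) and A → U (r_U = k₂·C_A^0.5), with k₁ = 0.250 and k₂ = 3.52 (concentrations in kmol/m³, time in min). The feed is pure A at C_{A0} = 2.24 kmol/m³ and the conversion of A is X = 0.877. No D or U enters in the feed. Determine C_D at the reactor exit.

0.0706 kmol/m³

Exit C_A = C_{A0}(1−X) = 2.24×0.123 = 0.2755 kmol/m³.
Rates in a CSTR are evaluated at the outlet concentration: r_D = 0.250×0.2755 = 0.06888, r_U = 3.52×0.2755^0.5 = 1.848.
Fraction of consumed A going to D: r_D/(r_D+r_U) = 0.03594.
C_D = 0.03594·C_{A0}·X = 0.03594×2.24×0.877 = 0.0706 kmol/m³.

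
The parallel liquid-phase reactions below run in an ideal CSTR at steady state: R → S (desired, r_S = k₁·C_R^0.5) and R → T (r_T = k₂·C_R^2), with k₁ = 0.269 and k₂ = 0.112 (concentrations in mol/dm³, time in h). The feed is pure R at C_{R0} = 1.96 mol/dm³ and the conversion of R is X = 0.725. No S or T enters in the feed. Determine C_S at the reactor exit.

1.22 mol/dm³

Exit C_R = C_{R0}(1−X) = 1.96×0.275 = 0.5390 mol/dm³.
Rates in a CSTR are evaluated at the outlet concentration: r_S = 0.269×0.5390^0.5 = 0.1975, r_T = 0.112×0.5390^2 = 0.03254.
Fraction of consumed R going to S: r_S/(r_S+r_T) = 0.8585.
C_S = 0.8585·C_{R0}·X = 0.8585×1.96×0.725 = 1.22 mol/dm³.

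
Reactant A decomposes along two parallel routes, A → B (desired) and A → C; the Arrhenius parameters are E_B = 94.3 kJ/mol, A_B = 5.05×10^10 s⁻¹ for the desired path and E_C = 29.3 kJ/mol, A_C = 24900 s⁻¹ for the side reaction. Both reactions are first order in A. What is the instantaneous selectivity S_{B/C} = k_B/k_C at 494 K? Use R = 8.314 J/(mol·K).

0.272

Since both paths have the same order in A, the concentration cancels and S_{B/C} = k_B/k_C = (A_B/A_C)·exp[(E_C−E_B)/(RT)].
(E_C−E_B)/(RT) = (29.3−94.3)×10³/(8.314×494) = -65000/4107 = -15.83.
k_B/k_C = (5.05×10^10/24900)·exp(-15.83) = 2.028×10^6 × 1.339×10^-7 = 0.272.
Since E_B > E_C, raising the temperature improves selectivity toward B.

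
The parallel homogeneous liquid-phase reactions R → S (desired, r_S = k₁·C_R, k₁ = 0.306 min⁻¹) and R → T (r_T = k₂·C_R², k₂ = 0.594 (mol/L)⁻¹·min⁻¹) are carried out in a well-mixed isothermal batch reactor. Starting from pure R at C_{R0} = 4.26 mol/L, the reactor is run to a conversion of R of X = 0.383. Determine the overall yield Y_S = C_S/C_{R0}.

C_R = C_{R0}(1−X) = 2.628 mol/L.
Along a PFR/batch, dC_S/dC_R = −r_S/(r_S+r_T) = −k₁/(k₁+k₂·C_R).
Integrating from C_{R0} to C_R: C_S = (0.306/0.594)·ln[(0.306+0.594·4.26)/(0.306+0.594·2.63)] = 0.5152·ln(2.836/1.867) = 0.2154 mol/L.
Y_S = C_S/C_{R0} = 0.2154/4.26 = 0.0506.

0.0506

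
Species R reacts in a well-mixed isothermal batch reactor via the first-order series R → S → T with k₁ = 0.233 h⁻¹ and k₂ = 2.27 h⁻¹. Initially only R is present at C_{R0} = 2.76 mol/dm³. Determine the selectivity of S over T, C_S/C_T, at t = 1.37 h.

The intermediate concentration in a first-order A→B→C sequence is C_S = k₁C_{R0}(e^(−k₁t) − e^(−k₂t))/(k₂−k₁).
e^(−k₁t) = e^(−0.233×1.37) = e^(−0.3192) = 0.7267; e^(−k₂t) = e^(−3.110) = 0.04461.
C_S = 0.233×2.76/(2.27−0.233) × (0.7267−0.04461) = 0.3157×0.6821 = 0.2153 mol/dm³.
C_R = C_{R0}e^(−k₁t) = 2.006 mol/dm³, so C_T = C_{R0}−C_R−C_S = 0.5389 mol/dm³; C_S/C_T = 0.400.

0.400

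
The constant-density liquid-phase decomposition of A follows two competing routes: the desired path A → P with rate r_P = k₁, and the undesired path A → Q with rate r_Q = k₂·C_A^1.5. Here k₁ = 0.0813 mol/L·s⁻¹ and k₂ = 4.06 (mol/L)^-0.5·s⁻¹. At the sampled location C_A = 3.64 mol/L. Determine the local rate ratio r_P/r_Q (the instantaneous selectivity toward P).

0.00288

S_{P/Q} = r_P/r_Q = (k₁)/(k₂·C_A^1.5) = (k₁/k₂)·C_A^-1.5.
= (0.0813) / (4.06×3.640^1.5) = 0.08130/28.20 = 0.00288.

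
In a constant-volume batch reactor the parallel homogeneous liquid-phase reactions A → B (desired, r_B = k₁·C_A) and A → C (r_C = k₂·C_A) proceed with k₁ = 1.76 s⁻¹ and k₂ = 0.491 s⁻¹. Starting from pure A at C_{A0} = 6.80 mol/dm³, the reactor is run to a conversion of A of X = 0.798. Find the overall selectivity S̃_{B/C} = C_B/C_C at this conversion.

3.58

C_A = C_{A0}(1−X) = 1.374 mol/dm³.
Both paths are first order in A, so the instantaneous fraction to B is constant: dC_B/d(−C_A) = k₁/(k₁+k₂) = 0.7819.
C_B = 0.7819·(C_{A0}−C_A) = 0.7819×5.426 = 4.24 mol/dm³.
C_C = (C_{A0}−C_A)−C_B = 1.184 mol/dm³; S̃_{B/C} = 4.243/1.184 = 3.58.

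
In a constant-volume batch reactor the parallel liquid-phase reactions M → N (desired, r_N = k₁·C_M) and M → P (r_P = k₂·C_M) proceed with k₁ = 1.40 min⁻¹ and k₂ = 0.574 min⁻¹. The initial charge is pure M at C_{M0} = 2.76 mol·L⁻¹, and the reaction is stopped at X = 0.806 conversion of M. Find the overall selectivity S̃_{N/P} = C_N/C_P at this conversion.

C_M = C_{M0}(1−X) = 0.5354 mol·L⁻¹.
Both paths are first order in M, so the instantaneous fraction to N is constant: dC_N/d(−C_M) = k₁/(k₁+k₂) = 0.7092.
C_N = 0.7092·(C_{M0}−C_M) = 0.7092×2.225 = 1.58 mol·L⁻¹.
C_P = (C_{M0}−C_M)−C_N = 0.6469 mol·L⁻¹; S̃_{N/P} = 1.578/0.6469 = 2.44.

2.44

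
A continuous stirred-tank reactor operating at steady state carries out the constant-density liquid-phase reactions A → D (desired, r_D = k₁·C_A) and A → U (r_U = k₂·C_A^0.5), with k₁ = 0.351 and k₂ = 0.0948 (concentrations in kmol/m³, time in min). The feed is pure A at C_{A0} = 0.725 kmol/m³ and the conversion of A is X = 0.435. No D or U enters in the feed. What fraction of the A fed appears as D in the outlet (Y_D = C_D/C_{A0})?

Exit C_A = C_{A0}(1−X) = 0.725×0.565 = 0.4096 kmol/m³.
In a CSTR the entire volume is at exit conditions, so r_D = 0.351×0.4096 = 0.1438 and r_U = 0.0948×0.4096^0.5 = 0.06067.
Fraction of consumed A going to D: r_D/(r_D+r_U) = 0.7032.
C_D = 0.7032·C_{A0}·X = 0.7032×0.725×0.435 = 0.222 kmol/m³; Y_D = C_D/C_{A0} = 0.306.

0.306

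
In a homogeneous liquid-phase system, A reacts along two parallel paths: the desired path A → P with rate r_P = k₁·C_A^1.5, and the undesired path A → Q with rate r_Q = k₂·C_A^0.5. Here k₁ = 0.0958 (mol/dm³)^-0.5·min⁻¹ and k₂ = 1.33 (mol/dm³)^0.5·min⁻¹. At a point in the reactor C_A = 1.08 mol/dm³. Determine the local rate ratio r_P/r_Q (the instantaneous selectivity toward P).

0.0778

S_{P/Q} = r_P/r_Q = (k₁·C_A^1.5)/(k₂·C_A^0.5) = (k₁/k₂)·C_A.
= (0.0958×1.080^1.5) / (1.33×1.080^0.5) = 0.1075/1.382 = 0.0778.
Since the desired path is higher order in A, keeping C_A high (PFR or concentrated feed) favours P.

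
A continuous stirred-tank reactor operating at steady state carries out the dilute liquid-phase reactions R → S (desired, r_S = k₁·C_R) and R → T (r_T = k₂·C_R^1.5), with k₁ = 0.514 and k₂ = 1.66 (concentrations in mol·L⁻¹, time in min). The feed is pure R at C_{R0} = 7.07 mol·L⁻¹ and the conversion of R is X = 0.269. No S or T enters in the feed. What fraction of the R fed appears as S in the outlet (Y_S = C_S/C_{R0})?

Exit C_R = C_{R0}(1−X) = 7.07×0.731 = 5.168 mol·L⁻¹.
A CSTR operates uniformly at the exit composition, giving r_S = 2.656 and r_T = 19.50 (each k·C_R^n at C_R = 5.168).
Fraction of consumed R going to S: r_S/(r_S+r_T) = 0.1199.
C_S = 0.1199·C_{R0}·X = 0.1199×7.07×0.269 = 0.228 mol·L⁻¹; Y_S = C_S/C_{R0} = 0.0322.

0.0322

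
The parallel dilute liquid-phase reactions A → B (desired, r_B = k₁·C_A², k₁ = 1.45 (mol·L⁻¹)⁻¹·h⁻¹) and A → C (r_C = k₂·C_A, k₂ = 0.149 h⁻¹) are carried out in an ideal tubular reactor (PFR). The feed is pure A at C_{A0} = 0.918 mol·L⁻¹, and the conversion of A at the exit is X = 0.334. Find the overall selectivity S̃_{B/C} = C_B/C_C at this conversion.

C_A = C_{A0}(1−X) = 0.6114 mol·L⁻¹.
Along a PFR/batch, dC_C/dC_A = −r_C/(r_B+r_C) = −k₂/(k₂+k₁·C_A).
Integrating from C_{A0} to C_A: C_C = (0.149/1.45)·ln[(0.149+1.45·0.918)/(0.149+1.45·0.611)] = 0.1028·ln(1.480/1.036) = 0.03671 mol·L⁻¹.
Then C_B = (C_{A0}−C_A) − C_C = 0.3066 − 0.03671 = 0.2699 mol·L⁻¹.
S̃_{B/C} = C_B/C_C = 0.2699/0.03671 = 7.35.

7.35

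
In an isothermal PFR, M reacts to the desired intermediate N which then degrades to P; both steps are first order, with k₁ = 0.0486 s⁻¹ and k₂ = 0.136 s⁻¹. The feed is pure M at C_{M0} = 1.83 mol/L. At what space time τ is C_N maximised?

11.8 s

The intermediate peaks when r₁ = r₂, i.e. k₁e^(−k₁τ) = k₂e^(−k₂τ), giving τ_opt = ln(k₂/k₁)/(k₂−k₁).
= ln(0.136/0.0486)/(0.136−0.0486) = ln(2.798)/0.08740 = 1.029/0.08740 = 11.8 s.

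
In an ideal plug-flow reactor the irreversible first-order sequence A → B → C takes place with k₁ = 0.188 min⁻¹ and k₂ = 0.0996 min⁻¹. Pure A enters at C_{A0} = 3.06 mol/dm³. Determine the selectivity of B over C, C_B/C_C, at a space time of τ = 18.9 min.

0.371

For first-order series with pure A initially, C_B(τ) = k₁C_{A0}/(k₂−k₁)·(e^(−k₁τ) − e^(−k₂τ)).
e^(−k₁τ) = e^(−0.188×18.9) = e^(−3.553) = 0.02863; e^(−k₂τ) = e^(−1.882) = 0.1522.
C_B = 0.188×3.06/(0.0996−0.188) × (0.02863−0.1522) = (-6.508)×(-0.1236) = 0.8043 mol/dm³.
C_A = C_{A0}e^(−k₁τ) = 0.08762 mol/dm³, so C_C = C_{A0}−C_A−C_B = 2.168 mol/dm³; C_B/C_C = 0.371.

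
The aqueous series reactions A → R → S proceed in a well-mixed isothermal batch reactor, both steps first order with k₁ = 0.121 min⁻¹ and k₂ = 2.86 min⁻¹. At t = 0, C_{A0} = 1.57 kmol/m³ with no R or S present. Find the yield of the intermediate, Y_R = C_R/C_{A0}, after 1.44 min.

Solving the coupled first-order balances gives C_R(t) = [k₁/(k₂−k₁)]·C_{A0}·(e^(−k₁t) − e^(−k₂t)).
e^(−k₁t) = e^(−0.121×1.44) = e^(−0.1742) = 0.8401; e^(−k₂t) = e^(−4.118) = 0.01627.
C_R = 0.121×1.57/(2.86−0.121) × (0.8401−0.01627) = 0.06936×0.8238 = 0.05714 kmol/m³.
Y_R = C_R/C_{A0} = 0.05714/1.57 = 0.0364.

0.0364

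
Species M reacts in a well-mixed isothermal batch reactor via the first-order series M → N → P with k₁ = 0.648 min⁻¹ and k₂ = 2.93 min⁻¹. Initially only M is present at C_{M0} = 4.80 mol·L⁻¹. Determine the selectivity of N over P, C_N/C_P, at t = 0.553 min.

Solving the coupled first-order balances gives C_N(t) = [k₁/(k₂−k₁)]·C_{M0}·(e^(−k₁t) − e^(−k₂t)).
e^(−k₁t) = e^(−0.648×0.553) = e^(−0.3583) = 0.6988; e^(−k₂t) = e^(−1.620) = 0.1978.
C_N = 0.648×4.80/(2.93−0.648) × (0.6988−0.1978) = 1.363×0.5010 = 0.6829 mol·L⁻¹.
C_M = C_{M0}e^(−k₁t) = 3.354 mol·L⁻¹, so C_P = C_{M0}−C_M−C_N = 0.7627 mol·L⁻¹; C_N/C_P = 0.895.

0.895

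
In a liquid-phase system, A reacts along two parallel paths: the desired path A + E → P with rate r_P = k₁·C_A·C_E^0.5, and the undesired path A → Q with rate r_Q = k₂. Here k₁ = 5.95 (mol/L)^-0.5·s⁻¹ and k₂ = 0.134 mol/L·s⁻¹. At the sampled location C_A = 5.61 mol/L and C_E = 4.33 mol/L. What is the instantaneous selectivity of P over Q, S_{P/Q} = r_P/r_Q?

518

S_{P/Q} = r_P/r_Q = (k₁·C_A·C_E^0.5)/(k₂) = (k₁/k₂)·C_A·C_E^0.5.
= (5.95×5.610×4.330^0.5) / (0.134) = 69.46/0.1340 = 518.
Since the desired path is higher order in A, keeping C_A high (PFR or concentrated feed) favours P.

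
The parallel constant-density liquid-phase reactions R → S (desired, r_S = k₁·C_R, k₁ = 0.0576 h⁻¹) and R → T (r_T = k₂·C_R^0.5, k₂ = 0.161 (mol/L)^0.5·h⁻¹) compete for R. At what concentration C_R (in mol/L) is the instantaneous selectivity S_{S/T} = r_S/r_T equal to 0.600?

S_{S/T} = (k₁/k₂)·C_R^0.5 ⇒ C_R = (S·k₂/k₁)^(2).
= (0.600×0.161/0.0576)^(2) = (1.677)^(2) = 2.81 mol/L.

2.81 mol/L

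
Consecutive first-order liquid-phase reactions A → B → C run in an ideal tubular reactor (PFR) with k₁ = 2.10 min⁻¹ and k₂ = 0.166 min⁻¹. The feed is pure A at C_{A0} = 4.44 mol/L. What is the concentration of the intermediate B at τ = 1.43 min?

For first-order series with pure A initially, C_B(τ) = k₁C_{A0}/(k₂−k₁)·(e^(−k₁τ) − e^(−k₂τ)).
e^(−k₁τ) = e^(−2.10×1.43) = e^(−3.003) = 0.04964; e^(−k₂τ) = e^(−0.2374) = 0.7887.
C_B = 2.10×4.44/(0.166−2.10) × (0.04964−0.7887) = (-4.821)×(-0.7391) = 3.563 mol/L.

3.56 mol/L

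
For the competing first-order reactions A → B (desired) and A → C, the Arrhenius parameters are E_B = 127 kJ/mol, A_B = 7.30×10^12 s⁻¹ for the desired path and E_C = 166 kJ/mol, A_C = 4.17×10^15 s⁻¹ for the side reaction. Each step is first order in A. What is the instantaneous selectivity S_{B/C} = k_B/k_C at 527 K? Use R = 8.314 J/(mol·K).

k_B/k_C = (A_B/A_C)·exp[−(E_B−E_C)/(RT)] = (A_B/A_C)·exp[(E_C−E_B)/(RT)].
(E_C−E_B)/(RT) = (166−127)×10³/(8.314×527) = 39000/4381 = 8.901.
k_B/k_C = (7.30×10^12/4.17×10^15)·exp(8.901) = 0.001751 × 7340 = 12.8.

12.8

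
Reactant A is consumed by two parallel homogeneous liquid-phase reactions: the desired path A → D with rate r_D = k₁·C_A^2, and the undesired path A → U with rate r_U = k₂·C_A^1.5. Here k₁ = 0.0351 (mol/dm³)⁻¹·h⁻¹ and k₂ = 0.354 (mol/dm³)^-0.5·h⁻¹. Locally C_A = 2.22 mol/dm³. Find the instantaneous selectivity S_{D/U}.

S_{D/U} = r_D/r_U = (k₁·C_A^2)/(k₂·C_A^1.5) = (k₁/k₂)·C_A^0.5.
= (0.0351×2.220^2) / (0.354×2.220^1.5) = 0.1730/1.171 = 0.148.
Since the desired path is higher order in A, keeping C_A high (PFR or concentrated feed) favours D.

0.148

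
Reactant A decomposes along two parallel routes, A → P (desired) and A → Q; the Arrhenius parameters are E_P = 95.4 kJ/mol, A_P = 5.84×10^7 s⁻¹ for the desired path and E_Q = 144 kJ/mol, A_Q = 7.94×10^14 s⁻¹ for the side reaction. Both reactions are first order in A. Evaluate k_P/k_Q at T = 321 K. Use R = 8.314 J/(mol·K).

5.96

Since both paths have the same order in A, the concentration cancels and S_{P/Q} = k_P/k_Q = (A_P/A_Q)·exp[(E_Q−E_P)/(RT)].
(E_Q−E_P)/(RT) = (144−95.4)×10³/(8.314×321) = 48600/2669 = 18.21.
k_P/k_Q = (5.84×10^7/7.94×10^14)·exp(18.21) = 7.355×10^-8 × 8.104×10^7 = 5.96.
Since E_P < E_Q, lowering the temperature improves selectivity toward P.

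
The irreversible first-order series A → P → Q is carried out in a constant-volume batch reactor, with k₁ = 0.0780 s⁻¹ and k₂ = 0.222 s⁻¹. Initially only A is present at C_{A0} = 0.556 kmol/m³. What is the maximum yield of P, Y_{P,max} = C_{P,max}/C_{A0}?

For a first-order series the maximum intermediate yield is C_{P,max}/C_{A0} = (k₁/k₂)^[k₂/(k₂−k₁)].
= (0.0780/0.222)^(0.222/(0.222−0.0780)) = (0.3514)^(1.542) = 0.1994.

0.199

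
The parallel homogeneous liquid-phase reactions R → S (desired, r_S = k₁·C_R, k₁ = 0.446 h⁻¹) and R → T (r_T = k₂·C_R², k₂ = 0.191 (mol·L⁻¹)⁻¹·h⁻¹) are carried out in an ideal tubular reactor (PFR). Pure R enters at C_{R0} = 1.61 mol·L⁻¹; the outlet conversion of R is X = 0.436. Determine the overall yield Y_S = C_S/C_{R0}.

0.284

C_R = C_{R0}(1−X) = 0.9080 mol·L⁻¹.
Along a PFR/batch, dC_S/dC_R = −r_S/(r_S+r_T) = −k₁/(k₁+k₂·C_R).
Integrating from C_{R0} to C_R: C_S = (0.446/0.191)·ln[(0.446+0.191·1.61)/(0.446+0.191·0.908)] = 2.335·ln(0.7535/0.6194) = 0.4575 mol·L⁻¹.
Y_S = C_S/C_{R0} = 0.4575/1.61 = 0.284.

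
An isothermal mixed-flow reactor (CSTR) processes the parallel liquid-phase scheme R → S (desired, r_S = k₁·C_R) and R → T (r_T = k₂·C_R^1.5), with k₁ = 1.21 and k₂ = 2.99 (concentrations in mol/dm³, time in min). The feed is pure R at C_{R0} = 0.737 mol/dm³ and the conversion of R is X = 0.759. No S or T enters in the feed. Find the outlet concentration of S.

Exit C_R = C_{R0}(1−X) = 0.737×0.241 = 0.1776 mol/dm³.
In a CSTR the entire volume is at exit conditions, so r_S = 1.21×0.1776 = 0.2149 and r_T = 2.99×0.1776^1.5 = 0.2238.
Fraction of consumed R going to S: r_S/(r_S+r_T) = 0.4899.
C_S = 0.4899·C_{R0}·X = 0.4899×0.737×0.759 = 0.274 mol/dm³.

0.274 mol/dm³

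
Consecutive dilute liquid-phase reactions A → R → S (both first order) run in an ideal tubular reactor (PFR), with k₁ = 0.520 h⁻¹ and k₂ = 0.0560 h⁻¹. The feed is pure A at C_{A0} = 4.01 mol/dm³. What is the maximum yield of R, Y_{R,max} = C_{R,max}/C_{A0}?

At the optimum, C_{R,max}/C_{A0} = (k₁/k₂)^[k₂/(k₂−k₁)].
= (0.520/0.0560)^(0.0560/(0.0560−0.520)) = (9.286)^(-0.1207) = 0.7642.

0.764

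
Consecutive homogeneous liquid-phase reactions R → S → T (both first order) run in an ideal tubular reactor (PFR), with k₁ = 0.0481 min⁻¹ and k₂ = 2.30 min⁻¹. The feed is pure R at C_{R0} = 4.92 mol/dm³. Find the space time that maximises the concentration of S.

Setting dC_S/dτ = 0 gives τ_opt = ln(k₂/k₁)/(k₂−k₁).
= ln(2.30/0.0481)/(2.30−0.0481) = ln(47.82)/2.252 = 3.867/2.252 = 1.72 min.

1.72 min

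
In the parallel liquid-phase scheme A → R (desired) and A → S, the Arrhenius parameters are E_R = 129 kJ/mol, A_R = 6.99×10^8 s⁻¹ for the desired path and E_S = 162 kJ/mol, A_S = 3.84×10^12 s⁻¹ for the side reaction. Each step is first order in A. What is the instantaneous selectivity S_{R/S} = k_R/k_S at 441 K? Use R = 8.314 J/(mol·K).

1.48

Since both paths have the same order in A, the concentration cancels and S_{R/S} = k_R/k_S = (A_R/A_S)·exp[(E_S−E_R)/(RT)].
(E_S−E_R)/(RT) = (162−129)×10³/(8.314×441) = 33000/3666 = 9.000.
k_R/k_S = (6.99×10^8/3.84×10^12)·exp(9.000) = 1.820×10^-4 × 8107 = 1.48.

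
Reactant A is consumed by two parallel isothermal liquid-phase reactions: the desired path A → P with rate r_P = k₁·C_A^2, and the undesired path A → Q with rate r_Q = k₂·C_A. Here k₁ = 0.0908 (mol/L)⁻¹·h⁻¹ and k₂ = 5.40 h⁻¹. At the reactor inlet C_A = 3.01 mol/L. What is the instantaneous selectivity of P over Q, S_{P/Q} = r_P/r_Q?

S_{P/Q} = r_P/r_Q = (k₁·C_A^2)/(k₂·C_A) = (k₁/k₂)·C_A.
= (0.0908×3.010^2) / (5.40×3.010) = 0.8227/16.25 = 0.0506.
Since the desired path is higher order in A, keeping C_A high (PFR or concentrated feed) favours P.

0.0506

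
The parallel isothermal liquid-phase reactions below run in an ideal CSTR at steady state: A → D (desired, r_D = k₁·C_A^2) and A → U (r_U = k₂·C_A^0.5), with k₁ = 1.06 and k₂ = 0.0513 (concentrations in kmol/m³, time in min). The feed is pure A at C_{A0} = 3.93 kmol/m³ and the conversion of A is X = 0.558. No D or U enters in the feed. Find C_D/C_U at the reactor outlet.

47.3

Exit C_A = C_{A0}(1−X) = 3.93×0.442 = 1.737 kmol/m³.
Rates in a CSTR are evaluated at the outlet concentration: r_D = 1.06×1.737^2 = 3.198, r_U = 0.0513×1.737^0.5 = 0.06761.
Overall selectivity = C_D/C_U = r_Dτ/(r_Uτ) = r_D/r_U = 47.3.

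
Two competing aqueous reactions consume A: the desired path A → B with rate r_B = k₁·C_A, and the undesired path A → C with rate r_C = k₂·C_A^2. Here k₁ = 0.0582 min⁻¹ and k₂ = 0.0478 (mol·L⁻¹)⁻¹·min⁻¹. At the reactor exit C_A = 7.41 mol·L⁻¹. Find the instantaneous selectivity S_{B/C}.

S_{B/C} = r_B/r_C = (k₁·C_A)/(k₂·C_A^2) = (k₁/k₂)·C_A⁻¹.
= (0.0582×7.410) / (0.0478×7.410^2) = 0.4313/2.625 = 0.164.
The undesired path is higher order in A, so low C_A (CSTR or dilute feed) favours B.

0.164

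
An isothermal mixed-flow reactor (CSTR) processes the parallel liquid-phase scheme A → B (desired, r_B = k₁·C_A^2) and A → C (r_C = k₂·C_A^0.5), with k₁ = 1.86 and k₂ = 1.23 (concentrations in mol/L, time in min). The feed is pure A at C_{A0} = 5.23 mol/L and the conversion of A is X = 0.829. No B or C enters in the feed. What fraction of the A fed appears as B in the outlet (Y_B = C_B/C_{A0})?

Exit C_A = C_{A0}(1−X) = 5.23×0.171 = 0.8943 mol/L.
In a CSTR the entire volume is at exit conditions, so r_B = 1.86×0.8943^2 = 1.488 and r_C = 1.23×0.8943^0.5 = 1.163.
Fraction of consumed A going to B: r_B/(r_B+r_C) = 0.5612.
C_B = 0.5612·C_{A0}·X = 0.5612×5.23×0.829 = 2.43 mol/L; Y_B = C_B/C_{A0} = 0.465.

0.465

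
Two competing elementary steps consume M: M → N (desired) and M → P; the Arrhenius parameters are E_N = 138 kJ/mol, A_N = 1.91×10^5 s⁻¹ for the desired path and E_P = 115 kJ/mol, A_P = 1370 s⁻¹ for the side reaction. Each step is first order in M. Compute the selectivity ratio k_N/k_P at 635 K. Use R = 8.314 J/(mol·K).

1.79

Since both paths have the same order in M, the concentration cancels and S_{N/P} = k_N/k_P = (A_N/A_P)·exp[(E_P−E_N)/(RT)].
(E_P−E_N)/(RT) = (115−138)×10³/(8.314×635) = -23000/5279 = -4.357.
k_N/k_P = (1.91×10^5/1370)·exp(-4.357) = 139.4 × 0.01282 = 1.79.
Since E_N > E_P, raising the temperature improves selectivity toward N.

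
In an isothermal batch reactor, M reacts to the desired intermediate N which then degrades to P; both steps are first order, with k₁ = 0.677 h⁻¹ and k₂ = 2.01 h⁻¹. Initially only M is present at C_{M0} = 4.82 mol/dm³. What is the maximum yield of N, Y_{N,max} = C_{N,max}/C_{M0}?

0.194

For a first-order series the maximum intermediate yield is C_{N,max}/C_{M0} = (k₁/k₂)^[k₂/(k₂−k₁)].
= (0.677/2.01)^(2.01/(2.01−0.677)) = (0.3368)^(1.508) = 0.1938.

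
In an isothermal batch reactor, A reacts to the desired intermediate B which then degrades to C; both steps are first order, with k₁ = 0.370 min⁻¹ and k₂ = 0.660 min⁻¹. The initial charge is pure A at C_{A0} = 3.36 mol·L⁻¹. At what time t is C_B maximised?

2.00 min

The intermediate peaks when r₁ = r₂, i.e. k₁e^(−k₁t) = k₂e^(−k₂t), giving t_opt = ln(k₂/k₁)/(k₂−k₁).
= ln(0.660/0.370)/(0.660−0.370) = ln(1.784)/0.2900 = 0.5787/0.2900 = 2.00 min.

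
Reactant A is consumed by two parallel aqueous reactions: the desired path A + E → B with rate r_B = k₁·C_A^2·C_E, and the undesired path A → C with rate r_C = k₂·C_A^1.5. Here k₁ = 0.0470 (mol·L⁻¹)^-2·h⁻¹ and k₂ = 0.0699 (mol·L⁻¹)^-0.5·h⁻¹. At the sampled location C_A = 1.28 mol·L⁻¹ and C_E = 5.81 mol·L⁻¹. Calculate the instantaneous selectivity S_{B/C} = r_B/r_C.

S_{B/C} = r_B/r_C = (k₁·C_A^2·C_E)/(k₂·C_A^1.5) = (k₁/k₂)·C_A^0.5·C_E.
= (0.0470×1.280^2×5.810) / (0.0699×1.280^1.5) = 0.4474/0.1012 = 4.42.
Since the desired path is higher order in A, keeping C_A high (PFR or concentrated feed) favours B.

4.42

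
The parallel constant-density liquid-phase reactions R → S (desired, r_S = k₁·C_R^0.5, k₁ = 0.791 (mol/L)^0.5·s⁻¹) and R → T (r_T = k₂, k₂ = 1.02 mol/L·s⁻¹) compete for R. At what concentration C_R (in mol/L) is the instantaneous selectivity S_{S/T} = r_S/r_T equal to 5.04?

42.2 mol/L

S_{S/T} = (k₁/k₂)·C_R^0.5 ⇒ C_R = (S·k₂/k₁)^(2).
= (5.04×1.02/0.791)^(2) = (6.499)^(2) = 42.2 mol/L.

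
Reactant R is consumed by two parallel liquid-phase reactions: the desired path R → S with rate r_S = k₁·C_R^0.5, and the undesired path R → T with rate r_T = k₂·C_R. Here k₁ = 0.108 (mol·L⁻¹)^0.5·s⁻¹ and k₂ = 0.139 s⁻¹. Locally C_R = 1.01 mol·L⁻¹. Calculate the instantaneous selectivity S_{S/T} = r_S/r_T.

0.773

S_{S/T} = r_S/r_T = (k₁·C_R^0.5)/(k₂·C_R) = (k₁/k₂)·C_R^-0.5.
= (0.108×1.010^0.5) / (0.139×1.010) = 0.1085/0.1404 = 0.773.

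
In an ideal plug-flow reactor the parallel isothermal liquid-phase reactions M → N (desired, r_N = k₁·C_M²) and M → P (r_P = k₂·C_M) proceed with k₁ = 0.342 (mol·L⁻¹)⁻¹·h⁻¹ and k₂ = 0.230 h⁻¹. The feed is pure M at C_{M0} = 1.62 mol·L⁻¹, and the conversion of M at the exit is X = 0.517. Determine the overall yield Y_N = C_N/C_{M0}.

C_M = C_{M0}(1−X) = 0.7825 mol·L⁻¹.
Along a PFR/batch, dC_P/dC_M = −r_P/(r_N+r_P) = −k₂/(k₂+k₁·C_M).
Integrating from C_{M0} to C_M: C_P = (0.230/0.342)·ln[(0.230+0.342·1.62)/(0.230+0.342·0.782)] = 0.6725·ln(0.7840/0.4976) = 0.3058 mol·L⁻¹.
Then C_N = (C_{M0}−C_M) − C_P = 0.8375 − 0.3058 = 0.5318 mol·L⁻¹.
Y_N = C_N/C_{M0} = 0.5318/1.62 = 0.328.

0.328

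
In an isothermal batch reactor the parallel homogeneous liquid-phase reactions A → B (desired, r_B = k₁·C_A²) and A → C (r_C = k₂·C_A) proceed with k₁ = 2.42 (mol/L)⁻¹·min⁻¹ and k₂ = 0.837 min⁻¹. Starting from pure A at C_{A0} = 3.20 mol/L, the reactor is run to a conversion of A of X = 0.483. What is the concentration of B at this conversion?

1.35 mol/L

C_A = C_{A0}(1−X) = 1.654 mol/L.
Along a PFR/batch, dC_C/dC_A = −r_C/(r_B+r_C) = −k₂/(k₂+k₁·C_A).
Integrating from C_{A0} to C_A: C_C = (0.837/2.42)·ln[(0.837+2.42·3.20)/(0.837+2.42·1.65)] = 0.3459·ln(8.581/4.841) = 0.1980 mol/L.
Then C_B = (C_{A0}−C_A) − C_C = 1.546 − 0.1980 = 1.348 mol/L.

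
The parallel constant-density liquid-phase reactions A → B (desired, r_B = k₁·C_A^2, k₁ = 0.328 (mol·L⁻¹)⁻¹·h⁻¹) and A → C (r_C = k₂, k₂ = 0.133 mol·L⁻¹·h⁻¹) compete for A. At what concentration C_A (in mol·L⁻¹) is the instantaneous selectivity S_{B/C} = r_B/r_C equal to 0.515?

S_{B/C} = (k₁/k₂)·C_A^2 ⇒ C_A = (S·k₂/k₁)^(0.5).
= (0.515×0.133/0.328)^(0.5) = (0.2088)^(0.5) = 0.457 mol·L⁻¹.

0.457 mol·L⁻¹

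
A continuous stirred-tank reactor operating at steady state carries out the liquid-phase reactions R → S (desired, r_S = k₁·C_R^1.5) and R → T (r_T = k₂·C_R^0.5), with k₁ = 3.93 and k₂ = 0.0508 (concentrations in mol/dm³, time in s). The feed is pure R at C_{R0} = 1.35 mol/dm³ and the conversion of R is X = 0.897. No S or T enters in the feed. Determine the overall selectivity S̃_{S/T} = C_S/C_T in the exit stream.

10.8

Exit C_R = C_{R0}(1−X) = 1.35×0.103 = 0.1390 mol/dm³.
In a CSTR the entire volume is at exit conditions, so r_S = 3.93×0.1390^1.5 = 0.2038 and r_T = 0.0508×0.1390^0.5 = 0.01894.
Overall selectivity = C_S/C_T = r_Sτ/(r_Tτ) = r_S/r_T = 10.8.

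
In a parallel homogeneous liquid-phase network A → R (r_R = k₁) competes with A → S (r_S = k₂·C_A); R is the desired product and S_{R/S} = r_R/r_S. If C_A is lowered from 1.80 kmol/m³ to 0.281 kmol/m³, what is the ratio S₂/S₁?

S_{R/S} = (k₁/k₂)·C_A⁻¹, so S₂/S₁ = (C_{A,2}/C_{A,1})⁻¹.
= 1.80/0.281 = 6.41.
Selectivity toward R rises as C_A falls — low-concentration operation is favoured.

6.41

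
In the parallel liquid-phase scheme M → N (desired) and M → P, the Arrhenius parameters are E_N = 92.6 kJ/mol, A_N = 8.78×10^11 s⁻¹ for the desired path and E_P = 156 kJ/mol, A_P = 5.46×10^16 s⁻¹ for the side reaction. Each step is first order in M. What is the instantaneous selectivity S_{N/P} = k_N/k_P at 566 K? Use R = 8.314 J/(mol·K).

Since both paths have the same order in M, the concentration cancels and S_{N/P} = k_N/k_P = (A_N/A_P)·exp[(E_P−E_N)/(RT)].
(E_P−E_N)/(RT) = (156−92.6)×10³/(8.314×566) = 63400/4706 = 13.47.
k_N/k_P = (8.78×10^11/5.46×10^16)·exp(13.47) = 1.608×10^-5 × 7.100×10^5 = 11.4.
Since E_N < E_P, lowering the temperature improves selectivity toward N.

11.4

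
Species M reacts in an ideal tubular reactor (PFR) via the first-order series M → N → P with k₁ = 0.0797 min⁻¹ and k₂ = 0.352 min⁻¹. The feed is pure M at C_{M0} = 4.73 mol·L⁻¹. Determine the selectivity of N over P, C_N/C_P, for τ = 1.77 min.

2.83

For first-order series with pure M initially, C_N(τ) = k₁C_{M0}/(k₂−k₁)·(e^(−k₁τ) − e^(−k₂τ)).
e^(−k₁τ) = e^(−0.0797×1.77) = e^(−0.1411) = 0.8684; e^(−k₂τ) = e^(−0.6230) = 0.5363.
C_N = 0.0797×4.73/(0.352−0.0797) × (0.8684−0.5363) = 1.384×0.3321 = 0.4598 mol·L⁻¹.
C_M = C_{M0}e^(−k₁τ) = 4.108 mol·L⁻¹, so C_P = C_{M0}−C_M−C_N = 0.1625 mol·L⁻¹; C_N/C_P = 2.83.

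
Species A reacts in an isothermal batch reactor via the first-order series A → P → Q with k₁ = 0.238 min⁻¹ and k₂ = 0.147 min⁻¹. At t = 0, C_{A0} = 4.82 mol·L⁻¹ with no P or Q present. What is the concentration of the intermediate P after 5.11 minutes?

2.21 mol·L⁻¹

For first-order series with pure A initially, C_P(t) = k₁C_{A0}/(k₂−k₁)·(e^(−k₁t) − e^(−k₂t)).
e^(−k₁t) = e^(−0.238×5.11) = e^(−1.216) = 0.2964; e^(−k₂t) = e^(−0.7512) = 0.4718.
C_P = 0.238×4.82/(0.147−0.238) × (0.2964−0.4718) = (-12.61)×(-0.1755) = 2.212 mol·L⁻¹.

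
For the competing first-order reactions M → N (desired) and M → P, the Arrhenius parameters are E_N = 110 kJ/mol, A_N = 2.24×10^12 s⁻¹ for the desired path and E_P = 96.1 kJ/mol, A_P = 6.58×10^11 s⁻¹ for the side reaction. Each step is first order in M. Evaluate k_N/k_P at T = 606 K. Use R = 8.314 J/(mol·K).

0.216

With equal orders, S_{N/P} = k_N/k_P = (A_N/A_P)·exp[(E_P−E_N)/(RT)].
(E_P−E_N)/(RT) = (96.1−110)×10³/(8.314×606) = -13900/5038 = -2.759.
k_N/k_P = (2.24×10^12/6.58×10^11)·exp(-2.759) = 3.404 × 0.06336 = 0.216.
Since E_N > E_P, raising the temperature improves selectivity toward N.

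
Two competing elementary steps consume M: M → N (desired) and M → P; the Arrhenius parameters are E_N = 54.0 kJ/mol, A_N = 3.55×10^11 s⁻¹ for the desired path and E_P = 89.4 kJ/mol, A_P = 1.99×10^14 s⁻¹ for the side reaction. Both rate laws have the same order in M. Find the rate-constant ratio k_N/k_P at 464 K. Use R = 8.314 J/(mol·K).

17.2

k_N/k_P = (A_N/A_P)·exp[−(E_N−E_P)/(RT)] = (A_N/A_P)·exp[(E_P−E_N)/(RT)].
(E_P−E_N)/(RT) = (89.4−54.0)×10³/(8.314×464) = 35400/3858 = 9.176.
k_N/k_P = (3.55×10^11/1.99×10^14)·exp(9.176) = 0.001784 × 9667 = 17.2.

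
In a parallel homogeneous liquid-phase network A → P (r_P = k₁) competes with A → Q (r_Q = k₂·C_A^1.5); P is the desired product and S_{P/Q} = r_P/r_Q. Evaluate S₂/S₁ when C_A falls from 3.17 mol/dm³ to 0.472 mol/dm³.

17.4

S_{P/Q} = (k₁/k₂)·C_A^-1.5, so S₂/S₁ = (C_{A,2}/C_{A,1})^-1.5.
= (0.472/3.17)^(-1.5) = (0.1489)^(-1.5) = 17.4.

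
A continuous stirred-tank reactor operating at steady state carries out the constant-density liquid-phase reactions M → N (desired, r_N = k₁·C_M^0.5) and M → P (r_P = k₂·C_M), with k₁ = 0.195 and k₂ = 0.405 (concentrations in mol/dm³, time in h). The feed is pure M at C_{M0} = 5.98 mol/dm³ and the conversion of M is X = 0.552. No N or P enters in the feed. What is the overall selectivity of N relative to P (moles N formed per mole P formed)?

Exit C_M = C_{M0}(1−X) = 5.98×0.448 = 2.679 mol/dm³.
Rates in a CSTR are evaluated at the outlet concentration: r_N = 0.195×2.679^0.5 = 0.3192, r_P = 0.405×2.679 = 1.085.
Overall selectivity = C_N/C_P = r_Nτ/(r_Pτ) = r_N/r_P = 0.294.

0.294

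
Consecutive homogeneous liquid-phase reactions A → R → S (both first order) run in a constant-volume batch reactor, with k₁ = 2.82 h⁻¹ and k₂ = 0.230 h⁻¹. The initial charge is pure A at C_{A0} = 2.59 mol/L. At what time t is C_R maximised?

The intermediate peaks when r₁ = r₂, i.e. k₁e^(−k₁t) = k₂e^(−k₂t), giving t_opt = ln(k₂/k₁)/(k₂−k₁).
= ln(0.230/2.82)/(0.230−2.82) = ln(0.08156)/-2.590 = -2.506/-2.590 = 0.968 h.

0.968 h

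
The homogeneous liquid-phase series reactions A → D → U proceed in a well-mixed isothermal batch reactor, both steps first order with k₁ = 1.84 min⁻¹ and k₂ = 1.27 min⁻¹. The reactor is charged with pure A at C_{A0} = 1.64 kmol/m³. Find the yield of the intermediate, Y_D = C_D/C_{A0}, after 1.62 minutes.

0.249

For first-order series with pure A initially, C_D(t) = k₁C_{A0}/(k₂−k₁)·(e^(−k₁t) − e^(−k₂t)).
e^(−k₁t) = e^(−1.84×1.62) = e^(−2.981) = 0.05075; e^(−k₂t) = e^(−2.057) = 0.1278.
C_D = 1.84×1.64/(1.27−1.84) × (0.05075−0.1278) = (-5.294)×(-0.07703) = 0.4078 kmol/m³.
Y_D = C_D/C_{A0} = 0.4078/1.64 = 0.249.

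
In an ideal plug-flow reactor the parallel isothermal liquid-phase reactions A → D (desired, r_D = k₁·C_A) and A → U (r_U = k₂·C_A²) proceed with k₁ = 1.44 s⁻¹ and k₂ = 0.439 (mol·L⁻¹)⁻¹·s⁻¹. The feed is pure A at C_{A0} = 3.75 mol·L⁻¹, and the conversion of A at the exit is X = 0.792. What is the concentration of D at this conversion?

C_A = C_{A0}(1−X) = 0.7800 mol·L⁻¹.
Along a PFR/batch, dC_D/dC_A = −r_D/(r_D+r_U) = −k₁/(k₁+k₂·C_A).
Integrating from C_{A0} to C_A: C_D = (1.44/0.439)·ln[(1.44+0.439·3.75)/(1.44+0.439·0.780)] = 3.280·ln(3.086/1.782) = 1.801 mol·L⁻¹.

1.80 mol·L⁻¹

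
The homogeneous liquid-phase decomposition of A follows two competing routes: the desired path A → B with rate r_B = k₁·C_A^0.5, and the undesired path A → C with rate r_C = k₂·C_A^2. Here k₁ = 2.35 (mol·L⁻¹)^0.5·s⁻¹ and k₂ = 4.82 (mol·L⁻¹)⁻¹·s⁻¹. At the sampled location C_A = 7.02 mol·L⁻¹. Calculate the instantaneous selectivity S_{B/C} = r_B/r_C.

S_{B/C} = r_B/r_C = (k₁·C_A^0.5)/(k₂·C_A^2) = (k₁/k₂)·C_A^-1.5.
= (2.35×7.020^0.5) / (4.82×7.020^2) = 6.226/237.5 = 0.0262.

0.0262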